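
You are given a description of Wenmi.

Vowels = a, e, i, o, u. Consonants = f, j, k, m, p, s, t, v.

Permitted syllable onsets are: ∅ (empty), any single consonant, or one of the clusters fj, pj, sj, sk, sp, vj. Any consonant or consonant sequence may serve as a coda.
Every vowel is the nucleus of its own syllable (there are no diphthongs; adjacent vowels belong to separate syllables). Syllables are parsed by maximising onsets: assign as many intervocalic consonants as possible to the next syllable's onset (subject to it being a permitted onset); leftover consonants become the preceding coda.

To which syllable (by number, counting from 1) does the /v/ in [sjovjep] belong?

2

Vowels present: o, e; each is a nucleus, giving 2 syllables.
V1 /o/ – V2 /e/: cluster /vj/ — /vj/ is itself a permitted onset, so the whole cluster goes right; preceding coda = ∅.
Syllabification: sjo.vjep.
The /v/ is in the onset of syllable 2 (/vjep/).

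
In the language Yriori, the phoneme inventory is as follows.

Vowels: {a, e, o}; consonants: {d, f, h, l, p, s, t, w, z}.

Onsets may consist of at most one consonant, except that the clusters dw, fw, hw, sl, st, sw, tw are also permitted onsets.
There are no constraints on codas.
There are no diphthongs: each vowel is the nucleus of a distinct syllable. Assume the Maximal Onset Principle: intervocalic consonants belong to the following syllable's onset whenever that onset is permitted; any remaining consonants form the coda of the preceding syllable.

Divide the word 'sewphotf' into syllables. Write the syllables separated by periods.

Nuclei (vowels): e, o → 2 syllables.
Between /e/ (V1) and /o/ (V2): /wph/ — longest licit onset from the right is /h/, leaving /wp/ as coda.

sewp.hotf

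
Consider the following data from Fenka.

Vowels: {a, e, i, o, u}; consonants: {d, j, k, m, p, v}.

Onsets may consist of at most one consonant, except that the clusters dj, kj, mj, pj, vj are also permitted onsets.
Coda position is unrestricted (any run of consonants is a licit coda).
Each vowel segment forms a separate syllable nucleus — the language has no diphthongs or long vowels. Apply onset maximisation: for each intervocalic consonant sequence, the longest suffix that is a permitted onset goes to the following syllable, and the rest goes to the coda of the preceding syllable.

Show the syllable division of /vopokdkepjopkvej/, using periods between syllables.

Nuclei (vowels): o, o, e, o, e → 5 syllables.
Between /o/ (V1) and /o/ (V2): just /p/ — single C goes to the following onset.
Between /o/ (V2) and /e/ (V3): /kdk/ splits as /kd/ + /k/ (/k/ is the longest suffix that is a licit onset).
Between /e/ (V3) and /o/ (V4): /pj/ is a licit onset in full, so it all attaches to the next syllable.
Between /o/ (V4) and /e/ (V5): cluster /pkv/ — the longest permitted-onset suffix is /v/; onset = /v/, preceding coda = /pk/.

vo.pokd.ke.pjopk.vej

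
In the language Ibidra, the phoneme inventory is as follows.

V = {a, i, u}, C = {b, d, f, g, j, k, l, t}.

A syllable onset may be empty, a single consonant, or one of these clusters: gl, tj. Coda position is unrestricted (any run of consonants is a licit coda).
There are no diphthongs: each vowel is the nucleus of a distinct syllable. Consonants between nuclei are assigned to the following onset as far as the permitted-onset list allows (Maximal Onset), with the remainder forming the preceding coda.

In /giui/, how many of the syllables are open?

The vowels are i, u, i — 3 nuclei, so 3 syllables.
σ1/σ2 boundary: hiatus — the boundary sits between the two vowels.
σ2/σ3 boundary: hiatus — the boundary sits between the two vowels.
Result: gi.u.i.
Classifying each syllable: /gi/ (open), /u/ (open), /i/ (open).
Open syllables: 3.

3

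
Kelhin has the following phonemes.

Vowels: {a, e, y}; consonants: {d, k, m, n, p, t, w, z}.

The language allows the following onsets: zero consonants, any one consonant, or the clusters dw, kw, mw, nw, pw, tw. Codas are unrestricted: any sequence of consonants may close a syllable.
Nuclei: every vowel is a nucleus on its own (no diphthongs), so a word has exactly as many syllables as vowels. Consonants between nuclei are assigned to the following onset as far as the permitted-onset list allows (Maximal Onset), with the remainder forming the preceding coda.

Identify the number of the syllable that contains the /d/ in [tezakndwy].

3

The vowels are e, a, y — 3 nuclei, so 3 syllables.
/e…a/ gap (V1→V2): just /z/ — single C goes to the following onset.
/a…y/ gap (V2→V3): /kndw/ splits as /kn/ + /dw/ (/dw/ is the longest suffix that is a licit onset).
Result: te.zakn.dwy.
The /d/ is in the onset of syllable 3 (/dwy/).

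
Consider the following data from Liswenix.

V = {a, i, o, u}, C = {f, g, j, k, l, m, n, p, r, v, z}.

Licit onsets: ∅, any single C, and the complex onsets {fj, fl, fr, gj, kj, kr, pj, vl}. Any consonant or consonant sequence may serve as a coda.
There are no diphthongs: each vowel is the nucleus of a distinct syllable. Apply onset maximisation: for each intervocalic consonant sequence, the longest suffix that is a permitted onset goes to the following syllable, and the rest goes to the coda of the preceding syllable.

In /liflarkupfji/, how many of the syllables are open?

The vowels are i, a, u, i — 4 nuclei, so 4 syllables.
V1 /i/ – V2 /a/: cluster /fl/ — /fl/ is itself a permitted onset, so the whole cluster goes right; preceding coda = ∅.
V2 /a/ – V3 /u/: /rk/ — longest licit onset from the right is /k/, leaving /r/ as coda.
V3 /u/ – V4 /i/: /pfj/; trying suffixes from longest down, /fj/ is the first permitted one, so coda /p/ | onset /fj/.
Syllabification: li.flar.kup.fji.
Classifying each syllable: /li/ (open), /flar/ (closed), /kup/ (closed), /fji/ (open).
Open syllables: 2.

2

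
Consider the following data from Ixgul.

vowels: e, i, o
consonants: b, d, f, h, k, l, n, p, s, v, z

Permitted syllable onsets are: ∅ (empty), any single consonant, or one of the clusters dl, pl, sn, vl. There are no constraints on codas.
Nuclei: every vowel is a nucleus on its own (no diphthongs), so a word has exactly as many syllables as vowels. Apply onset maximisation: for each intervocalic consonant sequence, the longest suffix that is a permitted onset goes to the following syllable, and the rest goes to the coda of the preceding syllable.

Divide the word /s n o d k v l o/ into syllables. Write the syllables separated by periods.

snodk.vlo

The vowels are o, o — 2 nuclei, so 2 syllables.
Between /o/ (V1) and /o/ (V2): cluster /dkvl/ — the longest permitted-onset suffix is /vl/; onset = /vl/, preceding coda = /dk/.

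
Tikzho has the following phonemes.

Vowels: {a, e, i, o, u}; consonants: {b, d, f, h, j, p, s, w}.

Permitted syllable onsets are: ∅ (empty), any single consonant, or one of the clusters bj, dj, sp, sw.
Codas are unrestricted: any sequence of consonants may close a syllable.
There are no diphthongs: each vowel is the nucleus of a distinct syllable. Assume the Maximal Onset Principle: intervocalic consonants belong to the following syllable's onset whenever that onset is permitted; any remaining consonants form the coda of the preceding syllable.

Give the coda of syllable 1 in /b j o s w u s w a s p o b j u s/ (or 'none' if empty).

Vowels present: o, u, a, o, u; each is a nucleus, giving 5 syllables.
σ1/σ2 boundary: /sw/ is a licit onset in full, so it all attaches to the next syllable.
σ2/σ3 boundary: /sw/ is a licit onset in full, so it all attaches to the next syllable.
σ3/σ4 boundary: cluster /sp/ — /sp/ is itself a permitted onset, so the whole cluster goes right; preceding coda = ∅.
σ4/σ5 boundary: cluster /bj/ — /bj/ is itself a permitted onset, so the whole cluster goes right; preceding coda = ∅.
Syllabification: bjo.swu.swa.spo.bjus.
Syllable 1 is /bjo/: onset /bj/, nucleus /o/, coda ∅.

none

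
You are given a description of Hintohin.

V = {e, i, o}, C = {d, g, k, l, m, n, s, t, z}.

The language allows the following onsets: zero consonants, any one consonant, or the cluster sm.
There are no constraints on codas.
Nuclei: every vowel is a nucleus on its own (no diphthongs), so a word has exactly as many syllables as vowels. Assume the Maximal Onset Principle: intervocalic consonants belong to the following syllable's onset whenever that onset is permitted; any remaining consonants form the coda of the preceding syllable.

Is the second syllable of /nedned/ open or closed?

The vowels are e, e — 2 nuclei, so 2 syllables.
Between /e/ (V1) and /e/ (V2): cluster /dn/ — the longest permitted-onset suffix is /n/; onset = /n/, preceding coda = /d/.
Putting it together: ned.ned.
Syllable 2 is /ned/ with coda /d/, so it is closed.

closed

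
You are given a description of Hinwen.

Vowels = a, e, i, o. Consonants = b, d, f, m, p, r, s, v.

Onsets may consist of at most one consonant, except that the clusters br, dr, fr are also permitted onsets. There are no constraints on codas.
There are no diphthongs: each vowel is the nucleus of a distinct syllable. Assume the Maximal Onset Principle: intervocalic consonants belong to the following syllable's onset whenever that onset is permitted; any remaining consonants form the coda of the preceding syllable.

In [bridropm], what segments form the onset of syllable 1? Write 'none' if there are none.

The vowels are i, o — 2 nuclei, so 2 syllables.
Between /i/ (V1) and /o/ (V2): cluster /dr/ — /dr/ is itself a permitted onset, so the whole cluster goes right; preceding coda = ∅.
Putting it together: bri.dropm.
Syllable 1 is /bri/: onset /br/, nucleus /i/, coda ∅.

br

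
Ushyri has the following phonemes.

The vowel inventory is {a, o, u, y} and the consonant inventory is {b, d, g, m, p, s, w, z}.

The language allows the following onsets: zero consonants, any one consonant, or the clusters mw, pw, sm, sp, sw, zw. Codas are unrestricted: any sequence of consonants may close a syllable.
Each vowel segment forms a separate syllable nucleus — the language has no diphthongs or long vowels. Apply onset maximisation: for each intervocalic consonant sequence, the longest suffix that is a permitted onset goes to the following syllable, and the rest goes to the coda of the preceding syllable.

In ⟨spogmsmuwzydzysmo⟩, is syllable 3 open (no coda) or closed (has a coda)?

closed

Nuclei (vowels): o, u, y, y, o → 5 syllables.
Between /o/ (V1) and /u/ (V2): /gmsm/ — longest licit onset from the right is /sm/, leaving /gm/ as coda.
Between /u/ (V2) and /y/ (V3): cluster /wz/ — the longest permitted-onset suffix is /z/; onset = /z/, preceding coda = /w/.
Between /y/ (V3) and /y/ (V4): /dz/ — longest licit onset from the right is /z/, leaving /d/ as coda.
Between /y/ (V4) and /o/ (V5): cluster /sm/ — /sm/ is itself a permitted onset, so the whole cluster goes right; preceding coda = ∅.
Result: spogm.smuw.zyd.zy.smo.
Syllable 3 is /zyd/ with coda /d/, so it is closed.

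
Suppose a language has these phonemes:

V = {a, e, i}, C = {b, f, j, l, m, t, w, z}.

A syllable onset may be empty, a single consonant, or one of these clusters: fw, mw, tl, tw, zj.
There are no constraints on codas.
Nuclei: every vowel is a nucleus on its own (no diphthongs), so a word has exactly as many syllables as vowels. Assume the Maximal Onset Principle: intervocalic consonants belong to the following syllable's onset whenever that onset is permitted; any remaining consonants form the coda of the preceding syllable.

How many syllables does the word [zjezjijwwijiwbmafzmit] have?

Nuclei (vowels): e, i, i, i, a, i → 6 syllables.

6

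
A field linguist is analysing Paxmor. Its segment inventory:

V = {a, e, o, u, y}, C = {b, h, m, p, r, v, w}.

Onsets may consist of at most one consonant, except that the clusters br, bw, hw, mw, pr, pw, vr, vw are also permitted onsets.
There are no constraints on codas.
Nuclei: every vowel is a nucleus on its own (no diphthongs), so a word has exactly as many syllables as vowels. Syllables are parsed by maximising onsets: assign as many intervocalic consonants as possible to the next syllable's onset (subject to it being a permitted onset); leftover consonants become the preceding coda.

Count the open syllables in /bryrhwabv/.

0

Nuclei (vowels): y, a → 2 syllables.
σ1/σ2 boundary: cluster /rhw/ — the longest permitted-onset suffix is /hw/; onset = /hw/, preceding coda = /r/.
Result: bryr.hwabv.
Classifying each syllable: /bryr/ (closed), /hwabv/ (closed).
Open syllables: 0.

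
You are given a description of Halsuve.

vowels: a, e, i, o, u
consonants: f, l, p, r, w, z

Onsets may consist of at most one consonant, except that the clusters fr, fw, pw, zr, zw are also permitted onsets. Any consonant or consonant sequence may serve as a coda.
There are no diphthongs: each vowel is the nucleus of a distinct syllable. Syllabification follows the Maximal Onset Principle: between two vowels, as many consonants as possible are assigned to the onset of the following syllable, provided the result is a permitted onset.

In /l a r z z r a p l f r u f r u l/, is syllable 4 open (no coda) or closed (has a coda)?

closed

The vowels are a, a, u, u — 4 nuclei, so 4 syllables.
σ1/σ2 boundary: /rzzr/; trying suffixes from longest down, /zr/ is the first permitted one, so coda /rz/ | onset /zr/.
σ2/σ3 boundary: /plfr/ splits as /pl/ + /fr/ (/fr/ is the longest suffix that is a licit onset).
σ3/σ4 boundary: /fr/ is a licit onset in full, so it all attaches to the next syllable.
Result: larz.zrapl.fru.frul.
Syllable 4 is /frul/ with coda /l/, so it is closed.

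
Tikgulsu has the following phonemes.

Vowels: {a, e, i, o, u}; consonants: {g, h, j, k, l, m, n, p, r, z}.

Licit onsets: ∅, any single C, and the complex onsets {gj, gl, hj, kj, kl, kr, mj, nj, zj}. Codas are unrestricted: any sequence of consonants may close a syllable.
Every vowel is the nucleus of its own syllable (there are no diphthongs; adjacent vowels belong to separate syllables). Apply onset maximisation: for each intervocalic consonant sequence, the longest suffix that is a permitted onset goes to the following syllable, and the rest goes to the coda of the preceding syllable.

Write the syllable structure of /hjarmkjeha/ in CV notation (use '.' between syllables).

Vowels present: a, e, a; each is a nucleus, giving 3 syllables.
σ1/σ2 boundary: cluster /rmkj/ — the longest permitted-onset suffix is /kj/; onset = /kj/, preceding coda = /rm/.
σ2/σ3 boundary: /h/ is a single consonant, so it becomes the next onset.
Putting it together: hjarm.kje.ha.
Mapping each syllable to C/V: /hjarm/ → CCVCC, /kje/ → CCV, /ha/ → CV.

CCVCC.CCV.CV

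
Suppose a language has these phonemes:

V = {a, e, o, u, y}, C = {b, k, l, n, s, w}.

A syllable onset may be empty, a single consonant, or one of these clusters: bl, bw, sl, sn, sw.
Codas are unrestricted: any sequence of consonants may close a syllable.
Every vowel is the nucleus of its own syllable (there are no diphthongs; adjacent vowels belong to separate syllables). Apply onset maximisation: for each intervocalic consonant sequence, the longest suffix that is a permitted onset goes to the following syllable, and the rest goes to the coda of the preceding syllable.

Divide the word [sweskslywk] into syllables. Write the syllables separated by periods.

swesk.slywk

Nuclei (vowels): e, y → 2 syllables.
σ1/σ2 boundary: cluster /sksl/ — the longest permitted-onset suffix is /sl/; onset = /sl/, preceding coda = /sk/.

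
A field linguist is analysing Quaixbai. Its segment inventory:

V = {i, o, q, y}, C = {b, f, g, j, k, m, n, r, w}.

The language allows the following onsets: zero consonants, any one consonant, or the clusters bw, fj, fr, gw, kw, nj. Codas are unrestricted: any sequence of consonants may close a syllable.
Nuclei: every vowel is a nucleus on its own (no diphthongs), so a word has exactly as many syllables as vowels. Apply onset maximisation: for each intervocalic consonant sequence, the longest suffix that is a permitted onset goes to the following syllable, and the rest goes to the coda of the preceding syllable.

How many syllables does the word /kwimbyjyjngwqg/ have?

4

Nuclei (vowels): i, y, y, q → 4 syllables.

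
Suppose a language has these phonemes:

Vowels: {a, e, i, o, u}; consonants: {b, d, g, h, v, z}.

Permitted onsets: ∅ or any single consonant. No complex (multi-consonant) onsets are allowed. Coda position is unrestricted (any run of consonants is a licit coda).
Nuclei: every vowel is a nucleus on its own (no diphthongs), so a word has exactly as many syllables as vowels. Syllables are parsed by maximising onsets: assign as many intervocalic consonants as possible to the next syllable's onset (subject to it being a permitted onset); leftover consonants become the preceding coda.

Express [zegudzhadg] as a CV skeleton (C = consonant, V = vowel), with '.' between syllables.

CV.CVCC.CVCC

Vowels present: e, u, a; each is a nucleus, giving 3 syllables.
/e…u/ gap (V1→V2): just /g/ — single C goes to the following onset.
/u…a/ gap (V2→V3): /dzh/ — longest licit onset from the right is /h/, leaving /dz/ as coda.
Result: ze.gudz.hadg.
Mapping each syllable to C/V: /ze/ → CV, /gudz/ → CVCC, /hadg/ → CVCC.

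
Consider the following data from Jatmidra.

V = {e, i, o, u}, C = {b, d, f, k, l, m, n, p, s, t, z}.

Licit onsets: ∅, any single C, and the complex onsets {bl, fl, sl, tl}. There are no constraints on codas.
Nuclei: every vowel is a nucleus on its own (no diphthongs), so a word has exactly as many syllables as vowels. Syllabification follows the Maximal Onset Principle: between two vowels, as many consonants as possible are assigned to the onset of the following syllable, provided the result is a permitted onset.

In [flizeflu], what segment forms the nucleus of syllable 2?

Nuclei (vowels): i, e, u → 3 syllables.
The second nucleus (vowel 2 from the left) is /e/.

e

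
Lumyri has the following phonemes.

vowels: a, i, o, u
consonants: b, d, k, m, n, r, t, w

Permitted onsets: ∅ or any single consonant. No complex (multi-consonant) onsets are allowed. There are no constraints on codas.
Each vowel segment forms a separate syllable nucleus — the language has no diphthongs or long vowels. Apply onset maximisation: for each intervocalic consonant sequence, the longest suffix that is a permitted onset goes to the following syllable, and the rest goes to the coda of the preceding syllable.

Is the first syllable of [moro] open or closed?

Vowels present: o, o; each is a nucleus, giving 2 syllables.
V1 /o/ – V2 /o/: just /r/ — single C goes to the following onset.
Syllabification: mo.ro.
Syllable 1 is /mo/; it ends in its nucleus with no coda, so it is open.

open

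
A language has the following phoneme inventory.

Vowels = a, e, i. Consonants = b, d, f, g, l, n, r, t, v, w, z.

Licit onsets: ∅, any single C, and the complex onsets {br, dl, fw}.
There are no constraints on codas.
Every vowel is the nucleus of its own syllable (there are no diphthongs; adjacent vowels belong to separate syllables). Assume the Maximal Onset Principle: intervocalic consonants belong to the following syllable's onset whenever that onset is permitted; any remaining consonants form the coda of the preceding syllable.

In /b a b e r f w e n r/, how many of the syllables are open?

The vowels are a, e, e — 3 nuclei, so 3 syllables.
σ1/σ2 boundary: /b/ is a single consonant, so it becomes the next onset.
σ2/σ3 boundary: cluster /rfw/ — the longest permitted-onset suffix is /fw/; onset = /fw/, preceding coda = /r/.
Syllabification: ba.ber.fwenr.
Classifying each syllable: /ba/ (open), /ber/ (closed), /fwenr/ (closed).
Open syllables: 1.

1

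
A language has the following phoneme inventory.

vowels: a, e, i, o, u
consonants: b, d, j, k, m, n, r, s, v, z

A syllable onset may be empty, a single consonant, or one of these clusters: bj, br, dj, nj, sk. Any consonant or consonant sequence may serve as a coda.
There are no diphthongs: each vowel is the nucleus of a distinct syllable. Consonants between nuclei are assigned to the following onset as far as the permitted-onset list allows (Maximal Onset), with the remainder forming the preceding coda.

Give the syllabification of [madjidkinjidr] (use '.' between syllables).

Vowels present: a, i, i, i; each is a nucleus, giving 4 syllables.
σ1/σ2 boundary: cluster /dj/ — /dj/ is itself a permitted onset, so the whole cluster goes right; preceding coda = ∅.
σ2/σ3 boundary: /dk/ splits as /d/ + /k/ (/k/ is the longest suffix that is a licit onset).
σ3/σ4 boundary: /nj/ is a licit onset in full, so it all attaches to the next syllable.

ma.djid.ki.njidr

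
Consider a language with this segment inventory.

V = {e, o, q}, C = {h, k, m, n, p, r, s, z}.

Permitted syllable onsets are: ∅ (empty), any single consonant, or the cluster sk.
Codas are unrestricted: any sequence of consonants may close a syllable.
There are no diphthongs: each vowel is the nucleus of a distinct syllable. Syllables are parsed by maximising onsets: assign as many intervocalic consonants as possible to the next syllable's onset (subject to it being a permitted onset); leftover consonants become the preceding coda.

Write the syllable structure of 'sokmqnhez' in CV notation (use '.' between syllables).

The vowels are o, q, e — 3 nuclei, so 3 syllables.
/o…q/ gap (V1→V2): /km/ splits as /k/ + /m/ (/m/ is the longest suffix that is a licit onset).
/q…e/ gap (V2→V3): /nh/ splits as /n/ + /h/ (/h/ is the longest suffix that is a licit onset).
So the parse is sok.mqn.hez.
Mapping each syllable to C/V: /sok/ → CVC, /mqn/ → CVC, /hez/ → CVC.

CVC.CVC.CVC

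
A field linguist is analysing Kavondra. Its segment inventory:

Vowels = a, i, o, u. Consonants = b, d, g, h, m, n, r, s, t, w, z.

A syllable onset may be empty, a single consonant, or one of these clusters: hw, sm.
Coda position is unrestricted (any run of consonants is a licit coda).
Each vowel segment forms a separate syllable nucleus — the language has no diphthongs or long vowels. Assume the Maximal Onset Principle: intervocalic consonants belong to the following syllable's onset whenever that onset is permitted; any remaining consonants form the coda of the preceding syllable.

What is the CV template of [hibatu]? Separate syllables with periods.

Vowels present: i, a, u; each is a nucleus, giving 3 syllables.
V1 /i/ – V2 /a/: /b/ → onset of the next syllable (single consonants are always licit onsets).
V2 /a/ – V3 /u/: /t/ is a single consonant, so it becomes the next onset.
Putting it together: hi.ba.tu.
Mapping each syllable to C/V: /hi/ → CV, /ba/ → CV, /tu/ → CV.

CV.CV.CV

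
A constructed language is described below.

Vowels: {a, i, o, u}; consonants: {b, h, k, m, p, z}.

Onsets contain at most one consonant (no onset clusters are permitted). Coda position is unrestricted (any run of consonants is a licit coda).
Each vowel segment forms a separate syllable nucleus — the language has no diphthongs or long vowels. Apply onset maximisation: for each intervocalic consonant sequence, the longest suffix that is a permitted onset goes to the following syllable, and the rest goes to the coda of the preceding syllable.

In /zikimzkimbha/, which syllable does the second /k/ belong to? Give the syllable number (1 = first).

3

Vowels present: i, i, i, a; each is a nucleus, giving 4 syllables.
σ1/σ2 boundary: /k/ is a single consonant, so it becomes the next onset.
σ2/σ3 boundary: /mzk/ — longest licit onset from the right is /k/, leaving /mz/ as coda.
σ3/σ4 boundary: cluster /mbh/ — the longest permitted-onset suffix is /h/; onset = /h/, preceding coda = /mb/.
So the parse is zi.kimz.kimb.ha.
The second /k/ is in the onset of syllable 3 (/kimb/).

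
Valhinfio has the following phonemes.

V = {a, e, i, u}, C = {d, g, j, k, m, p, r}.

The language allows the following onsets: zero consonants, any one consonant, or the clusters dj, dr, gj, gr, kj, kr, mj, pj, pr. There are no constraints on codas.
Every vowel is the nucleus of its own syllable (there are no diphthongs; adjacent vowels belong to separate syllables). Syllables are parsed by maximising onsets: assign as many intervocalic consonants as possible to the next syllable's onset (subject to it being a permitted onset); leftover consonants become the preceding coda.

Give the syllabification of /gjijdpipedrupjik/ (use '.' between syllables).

Vowels present: i, i, e, u, i; each is a nucleus, giving 5 syllables.
/i…i/ gap (V1→V2): /jdp/; trying suffixes from longest down, /p/ is the first permitted one, so coda /jd/ | onset /p/.
/i…e/ gap (V2→V3): /p/ is a single consonant, so it becomes the next onset.
/e…u/ gap (V3→V4): cluster /dr/ — /dr/ is itself a permitted onset, so the whole cluster goes right; preceding coda = ∅.
/u…i/ gap (V4→V5): cluster /pj/ — /pj/ is itself a permitted onset, so the whole cluster goes right; preceding coda = ∅.

gjijd.pi.pe.dru.pjik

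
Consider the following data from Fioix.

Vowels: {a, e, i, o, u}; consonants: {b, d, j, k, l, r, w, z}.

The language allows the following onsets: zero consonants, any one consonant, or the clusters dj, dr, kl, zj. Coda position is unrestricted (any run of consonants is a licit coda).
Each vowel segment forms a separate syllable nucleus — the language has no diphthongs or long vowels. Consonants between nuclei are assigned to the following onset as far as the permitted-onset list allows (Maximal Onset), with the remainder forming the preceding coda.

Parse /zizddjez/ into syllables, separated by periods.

zizd.djez

The vowels are i, e — 2 nuclei, so 2 syllables.
σ1/σ2 boundary: /zddj/ — longest licit onset from the right is /dj/, leaving /zd/ as coda.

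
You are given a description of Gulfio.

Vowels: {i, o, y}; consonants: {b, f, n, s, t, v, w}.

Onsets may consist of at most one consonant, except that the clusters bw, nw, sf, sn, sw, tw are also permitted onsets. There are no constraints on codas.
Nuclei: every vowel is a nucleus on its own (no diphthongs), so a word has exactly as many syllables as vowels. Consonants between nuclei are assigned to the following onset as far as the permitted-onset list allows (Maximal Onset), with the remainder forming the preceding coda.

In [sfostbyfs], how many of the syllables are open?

Nuclei (vowels): o, y → 2 syllables.
σ1/σ2 boundary: /stb/ — longest licit onset from the right is /b/, leaving /st/ as coda.
So the parse is sfost.byfs.
Classifying each syllable: /sfost/ (closed), /byfs/ (closed).
Open syllables: 0.

0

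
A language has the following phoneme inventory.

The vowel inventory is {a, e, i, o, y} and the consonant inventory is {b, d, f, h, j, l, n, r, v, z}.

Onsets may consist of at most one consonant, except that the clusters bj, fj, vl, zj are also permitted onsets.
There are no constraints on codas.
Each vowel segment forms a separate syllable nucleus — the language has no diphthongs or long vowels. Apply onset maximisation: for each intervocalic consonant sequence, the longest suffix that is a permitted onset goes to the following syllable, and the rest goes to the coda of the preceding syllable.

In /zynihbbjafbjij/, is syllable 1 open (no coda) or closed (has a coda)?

open

Nuclei (vowels): y, i, a, i → 4 syllables.
Between /y/ (V1) and /i/ (V2): just /n/ — single C goes to the following onset.
Between /i/ (V2) and /a/ (V3): /hbbj/ splits as /hb/ + /bj/ (/bj/ is the longest suffix that is a licit onset).
Between /a/ (V3) and /i/ (V4): /fbj/; trying suffixes from longest down, /bj/ is the first permitted one, so coda /f/ | onset /bj/.
Putting it together: zy.nihb.bjaf.bjij.
Syllable 1 is /zy/; it ends in its nucleus with no coda, so it is open.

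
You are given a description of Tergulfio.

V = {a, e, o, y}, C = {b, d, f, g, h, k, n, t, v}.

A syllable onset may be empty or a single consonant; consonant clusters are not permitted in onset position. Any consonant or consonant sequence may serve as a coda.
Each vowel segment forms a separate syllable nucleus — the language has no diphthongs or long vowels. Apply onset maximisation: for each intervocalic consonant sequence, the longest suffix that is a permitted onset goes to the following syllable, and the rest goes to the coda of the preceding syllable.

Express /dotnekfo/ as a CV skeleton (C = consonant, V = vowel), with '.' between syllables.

CVC.CVC.CV

The vowels are o, e, o — 3 nuclei, so 3 syllables.
σ1/σ2 boundary: /tn/ — longest licit onset from the right is /n/, leaving /t/ as coda.
σ2/σ3 boundary: /kf/ — longest licit onset from the right is /f/, leaving /k/ as coda.
Syllabification: dot.nek.fo.
Mapping each syllable to C/V: /dot/ → CVC, /nek/ → CVC, /fo/ → CV.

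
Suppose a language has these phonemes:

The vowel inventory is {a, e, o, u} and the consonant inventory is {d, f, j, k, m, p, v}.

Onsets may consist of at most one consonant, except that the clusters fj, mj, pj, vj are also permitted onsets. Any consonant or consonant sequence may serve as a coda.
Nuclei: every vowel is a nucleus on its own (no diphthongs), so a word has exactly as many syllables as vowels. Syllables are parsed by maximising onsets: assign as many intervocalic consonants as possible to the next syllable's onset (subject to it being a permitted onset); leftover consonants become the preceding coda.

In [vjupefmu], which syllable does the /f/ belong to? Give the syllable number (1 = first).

2

Nuclei (vowels): u, e, u → 3 syllables.
V1 /u/ – V2 /e/: /p/ → onset of the next syllable (single consonants are always licit onsets).
V2 /e/ – V3 /u/: /fm/ — longest licit onset from the right is /m/, leaving /f/ as coda.
Syllabification: vju.pef.mu.
The /f/ is in the coda of syllable 2 (/pef/).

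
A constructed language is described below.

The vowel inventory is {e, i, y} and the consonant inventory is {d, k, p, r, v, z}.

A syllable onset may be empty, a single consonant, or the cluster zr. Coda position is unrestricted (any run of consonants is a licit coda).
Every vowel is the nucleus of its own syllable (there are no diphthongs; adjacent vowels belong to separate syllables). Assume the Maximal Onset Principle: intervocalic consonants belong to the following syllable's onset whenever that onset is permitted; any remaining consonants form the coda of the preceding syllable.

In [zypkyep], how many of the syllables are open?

Vowels present: y, y, e; each is a nucleus, giving 3 syllables.
/y…y/ gap (V1→V2): /pk/ splits as /p/ + /k/ (/k/ is the longest suffix that is a licit onset).
/y…e/ gap (V2→V3): hiatus — the boundary sits between the two vowels.
Putting it together: zyp.ky.ep.
Classifying each syllable: /zyp/ (closed), /ky/ (open), /ep/ (closed).
Open syllables: 1.

1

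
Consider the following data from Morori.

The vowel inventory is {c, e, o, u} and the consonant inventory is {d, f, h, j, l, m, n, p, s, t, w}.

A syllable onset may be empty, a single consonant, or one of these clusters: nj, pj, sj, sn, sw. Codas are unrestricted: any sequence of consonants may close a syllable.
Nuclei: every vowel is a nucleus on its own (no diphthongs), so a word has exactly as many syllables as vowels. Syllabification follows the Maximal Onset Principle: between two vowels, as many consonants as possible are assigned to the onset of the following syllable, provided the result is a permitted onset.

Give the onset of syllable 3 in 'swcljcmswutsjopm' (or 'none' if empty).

Nuclei (vowels): c, c, u, o → 4 syllables.
/c…c/ gap (V1→V2): /lj/ splits as /l/ + /j/ (/j/ is the longest suffix that is a licit onset).
/c…u/ gap (V2→V3): /msw/ splits as /m/ + /sw/ (/sw/ is the longest suffix that is a licit onset).
/u…o/ gap (V3→V4): /tsj/ splits as /t/ + /sj/ (/sj/ is the longest suffix that is a licit onset).
Syllabification: swcl.jcm.swut.sjopm.
Syllable 3 is /swut/: onset /sw/, nucleus /u/, coda /t/.

sw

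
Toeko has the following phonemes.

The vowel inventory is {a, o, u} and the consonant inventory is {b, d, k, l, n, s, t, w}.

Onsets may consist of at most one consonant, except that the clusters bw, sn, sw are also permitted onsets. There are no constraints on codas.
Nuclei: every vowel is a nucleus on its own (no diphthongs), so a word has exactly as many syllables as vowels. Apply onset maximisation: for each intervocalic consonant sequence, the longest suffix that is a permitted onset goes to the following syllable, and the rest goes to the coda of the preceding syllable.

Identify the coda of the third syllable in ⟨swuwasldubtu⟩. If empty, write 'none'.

Nuclei (vowels): u, a, u, u → 4 syllables.
/u…a/ gap (V1→V2): just /w/ — single C goes to the following onset.
/a…u/ gap (V2→V3): /sld/ — longest licit onset from the right is /d/, leaving /sl/ as coda.
/u…u/ gap (V3→V4): cluster /bt/ — the longest permitted-onset suffix is /t/; onset = /t/, preceding coda = /b/.
Putting it together: swu.wasl.dub.tu.
Syllable 3 is /dub/: onset /d/, nucleus /u/, coda /b/.

b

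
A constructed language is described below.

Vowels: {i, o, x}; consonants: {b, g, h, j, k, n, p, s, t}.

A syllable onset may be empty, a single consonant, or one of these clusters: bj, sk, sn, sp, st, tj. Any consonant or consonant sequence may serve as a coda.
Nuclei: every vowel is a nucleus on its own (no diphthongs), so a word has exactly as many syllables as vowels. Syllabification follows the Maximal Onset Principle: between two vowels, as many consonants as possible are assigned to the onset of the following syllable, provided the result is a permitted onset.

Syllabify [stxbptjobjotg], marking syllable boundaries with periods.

stxbp.tjo.bjotg

Vowels present: x, o, o; each is a nucleus, giving 3 syllables.
/x…o/ gap (V1→V2): cluster /bptj/ — the longest permitted-onset suffix is /tj/; onset = /tj/, preceding coda = /bp/.
/o…o/ gap (V2→V3): cluster /bj/ — /bj/ is itself a permitted onset, so the whole cluster goes right; preceding coda = ∅.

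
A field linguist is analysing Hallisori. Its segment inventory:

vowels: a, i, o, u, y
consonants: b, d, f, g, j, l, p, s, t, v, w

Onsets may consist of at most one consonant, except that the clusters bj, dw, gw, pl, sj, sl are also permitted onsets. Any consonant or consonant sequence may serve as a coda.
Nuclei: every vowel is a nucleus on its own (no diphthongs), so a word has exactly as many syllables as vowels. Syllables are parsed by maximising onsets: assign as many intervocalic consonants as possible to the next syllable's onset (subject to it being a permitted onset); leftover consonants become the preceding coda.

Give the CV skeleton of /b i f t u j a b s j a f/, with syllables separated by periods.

CVC.CV.CVC.CCVC

The vowels are i, u, a, a — 4 nuclei, so 4 syllables.
σ1/σ2 boundary: /ft/ — longest licit onset from the right is /t/, leaving /f/ as coda.
σ2/σ3 boundary: just /j/ — single C goes to the following onset.
σ3/σ4 boundary: cluster /bsj/ — the longest permitted-onset suffix is /sj/; onset = /sj/, preceding coda = /b/.
Putting it together: bif.tu.jab.sjaf.
Mapping each syllable to C/V: /bif/ → CVC, /tu/ → CV, /jab/ → CVC, /sjaf/ → CCVC.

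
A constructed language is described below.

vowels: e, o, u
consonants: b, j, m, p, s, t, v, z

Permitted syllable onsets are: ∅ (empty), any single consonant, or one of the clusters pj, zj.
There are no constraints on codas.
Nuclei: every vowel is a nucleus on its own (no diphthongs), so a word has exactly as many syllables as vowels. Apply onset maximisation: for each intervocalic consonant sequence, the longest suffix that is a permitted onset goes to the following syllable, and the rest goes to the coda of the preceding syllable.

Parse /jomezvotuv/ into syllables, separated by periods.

jo.mez.vo.tuv

Vowels present: o, e, o, u; each is a nucleus, giving 4 syllables.
Between /o/ (V1) and /e/ (V2): just /m/ — single C goes to the following onset.
Between /e/ (V2) and /o/ (V3): /zv/ splits as /z/ + /v/ (/v/ is the longest suffix that is a licit onset).
Between /o/ (V3) and /u/ (V4): /t/ → onset of the next syllable (single consonants are always licit onsets).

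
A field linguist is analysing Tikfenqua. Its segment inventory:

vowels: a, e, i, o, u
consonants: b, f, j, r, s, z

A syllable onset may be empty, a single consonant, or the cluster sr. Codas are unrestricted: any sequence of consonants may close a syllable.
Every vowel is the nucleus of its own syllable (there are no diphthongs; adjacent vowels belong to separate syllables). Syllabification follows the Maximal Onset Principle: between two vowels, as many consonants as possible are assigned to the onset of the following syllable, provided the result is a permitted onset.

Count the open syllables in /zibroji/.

2

Nuclei (vowels): i, o, i → 3 syllables.
/i…o/ gap (V1→V2): cluster /br/ — the longest permitted-onset suffix is /r/; onset = /r/, preceding coda = /b/.
/o…i/ gap (V2→V3): /j/ → onset of the next syllable (single consonants are always licit onsets).
Result: zib.ro.ji.
Classifying each syllable: /zib/ (closed), /ro/ (open), /ji/ (open).
Open syllables: 2.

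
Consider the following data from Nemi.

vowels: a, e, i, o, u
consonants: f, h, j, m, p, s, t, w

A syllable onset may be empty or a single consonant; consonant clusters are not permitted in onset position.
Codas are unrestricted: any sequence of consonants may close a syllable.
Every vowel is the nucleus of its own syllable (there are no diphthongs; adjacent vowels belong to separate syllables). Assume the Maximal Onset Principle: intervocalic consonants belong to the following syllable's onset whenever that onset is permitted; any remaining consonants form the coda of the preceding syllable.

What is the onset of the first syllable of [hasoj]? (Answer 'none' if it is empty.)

h

Vowels present: a, o; each is a nucleus, giving 2 syllables.
σ1/σ2 boundary: /s/ → onset of the next syllable (single consonants are always licit onsets).
So the parse is ha.soj.
Syllable 1 is /ha/: onset /h/, nucleus /a/, coda ∅.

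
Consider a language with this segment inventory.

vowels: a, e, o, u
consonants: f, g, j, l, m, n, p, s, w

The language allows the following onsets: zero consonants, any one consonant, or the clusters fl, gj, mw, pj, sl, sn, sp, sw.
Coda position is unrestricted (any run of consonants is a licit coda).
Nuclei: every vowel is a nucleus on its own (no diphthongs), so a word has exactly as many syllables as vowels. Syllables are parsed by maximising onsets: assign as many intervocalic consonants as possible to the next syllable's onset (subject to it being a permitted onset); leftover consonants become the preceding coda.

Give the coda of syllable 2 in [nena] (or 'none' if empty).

none

Vowels present: e, a; each is a nucleus, giving 2 syllables.
σ1/σ2 boundary: just /n/ — single C goes to the following onset.
So the parse is ne.na.
Syllable 2 is /na/: onset /n/, nucleus /a/, coda ∅.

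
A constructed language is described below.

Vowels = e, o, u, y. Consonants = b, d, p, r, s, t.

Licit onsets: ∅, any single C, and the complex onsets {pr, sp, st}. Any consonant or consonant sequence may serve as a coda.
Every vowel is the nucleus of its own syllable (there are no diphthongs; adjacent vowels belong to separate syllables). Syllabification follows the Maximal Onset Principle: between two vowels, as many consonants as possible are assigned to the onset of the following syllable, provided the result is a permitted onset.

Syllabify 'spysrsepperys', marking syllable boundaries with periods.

spysr.sep.pe.rys

Nuclei (vowels): y, e, e, y → 4 syllables.
σ1/σ2 boundary: /srs/ splits as /sr/ + /s/ (/s/ is the longest suffix that is a licit onset).
σ2/σ3 boundary: /pp/; trying suffixes from longest down, /p/ is the first permitted one, so coda /p/ | onset /p/.
σ3/σ4 boundary: just /r/ — single C goes to the following onset.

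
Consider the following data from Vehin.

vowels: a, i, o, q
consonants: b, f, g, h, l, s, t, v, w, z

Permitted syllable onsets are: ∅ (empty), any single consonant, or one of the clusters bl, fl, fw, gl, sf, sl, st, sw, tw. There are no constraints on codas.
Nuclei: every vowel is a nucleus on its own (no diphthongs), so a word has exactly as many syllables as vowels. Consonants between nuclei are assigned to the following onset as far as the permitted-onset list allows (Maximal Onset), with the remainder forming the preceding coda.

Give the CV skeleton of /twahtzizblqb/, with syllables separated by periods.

CCVCC.CVC.CCVC

Nuclei (vowels): a, i, q → 3 syllables.
σ1/σ2 boundary: /htz/ — longest licit onset from the right is /z/, leaving /ht/ as coda.
σ2/σ3 boundary: /zbl/; trying suffixes from longest down, /bl/ is the first permitted one, so coda /z/ | onset /bl/.
So the parse is twaht.ziz.blqb.
Mapping each syllable to C/V: /twaht/ → CCVCC, /ziz/ → CVC, /blqb/ → CCVC.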